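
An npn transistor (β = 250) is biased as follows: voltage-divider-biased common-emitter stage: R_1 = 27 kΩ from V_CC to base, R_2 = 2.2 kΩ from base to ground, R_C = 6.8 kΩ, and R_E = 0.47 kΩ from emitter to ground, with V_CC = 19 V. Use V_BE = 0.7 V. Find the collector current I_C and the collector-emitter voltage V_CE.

Thevenize the base divider: V_Th = V_CC·R_2/(R_1+R_2) = 19×2.2/29.2 = 1.43 V, R_Th = R_1‖R_2 = 2.03 kΩ.
Base-emitter loop: V_Th = I_B·R_Th + V_BE + (β+1)I_B·R_E, so I_B = (1.43 − 0.7) / (2.03 + 251×0.47) = 0.0061 mA.
I_C = β·I_B = 250×0.0061 = 1.52 mA, and I_E = (β+1)I_B = 1.53 mA.
V_CE = V_CC − I_C·R_C − I_E·R_E = 19 − 1.52×6.8 − 1.53×0.47 = 7.92 V.
V_CE = 7.92 V > 0.2 V confirms active-region operation.

I_C ≈ 1.5 mA, V_CE ≈ 7.9 V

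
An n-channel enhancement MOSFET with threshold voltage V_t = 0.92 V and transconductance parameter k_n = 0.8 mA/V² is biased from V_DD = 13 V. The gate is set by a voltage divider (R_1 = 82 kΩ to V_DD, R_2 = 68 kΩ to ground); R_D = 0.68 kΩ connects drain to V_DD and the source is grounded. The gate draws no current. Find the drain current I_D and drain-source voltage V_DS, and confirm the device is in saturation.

V_G = V_DD·R_2/(R_1+R_2) = 13×68/150 = 5.89 V. With the source grounded, V_GS = V_G = 5.89 V.
Assume saturation: I_D = (k_n/2)(V_GS − V_t)² = (0.8/2)×(5.89 − 0.92)² = 0.4×4.97² = 9.89 mA.
V_DS = V_DD − I_D·R_D = 13 − 9.89×0.68 = 6.27 V.
Saturation requires V_DS ≥ V_GS − V_t = 4.97 V; 6.27 ≥ 4.97 ✓.

I_D ≈ 9.9 mA, V_DS ≈ 6.3 V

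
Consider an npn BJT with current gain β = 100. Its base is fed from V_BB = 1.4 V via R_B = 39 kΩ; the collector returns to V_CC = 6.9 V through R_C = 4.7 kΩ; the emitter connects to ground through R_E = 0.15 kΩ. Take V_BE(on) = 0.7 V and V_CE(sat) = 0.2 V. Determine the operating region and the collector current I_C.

Assume active. Base-emitter loop: I_B = (V_BB − V_BE)/(R_B + (β+1)R_E) = (1.4 − 0.7)/(39 + 101×0.15) = 0.0129 mA.
I_C = β·I_B = 100×0.0129 = 1.29 mA.
V_CE = V_CC − I_C·R_C − I_E·R_E = 6.9 − 1.29×4.7 − 1.31×0.15 = 0.628 V > V_CE(sat), so the active-region assumption holds.

active; I_C ≈ 1.3 mA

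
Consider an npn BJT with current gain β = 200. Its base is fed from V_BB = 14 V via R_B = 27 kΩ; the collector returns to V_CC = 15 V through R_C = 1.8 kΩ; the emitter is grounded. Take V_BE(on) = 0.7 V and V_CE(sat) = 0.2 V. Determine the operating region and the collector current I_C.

saturation; I_C ≈ 8.2 mA

Assume active: I_B = (14 − 0.7)/27 = 0.493 mA, giving I_C = β·I_B = 98.5 mA.
But then V_CE = 15 − 98.5×1.8 = -162 V < V_CE(sat) = 0.2 V — impossible in the active region.
So the transistor is saturated. With V_CE = 0.2 V, I_C = (V_CC − 0.2)/R_C = 14.8/1.8 = 8.22 mA.
Check: β·I_B = 98.5 mA > I_C = 8.22 mA, confirming saturation.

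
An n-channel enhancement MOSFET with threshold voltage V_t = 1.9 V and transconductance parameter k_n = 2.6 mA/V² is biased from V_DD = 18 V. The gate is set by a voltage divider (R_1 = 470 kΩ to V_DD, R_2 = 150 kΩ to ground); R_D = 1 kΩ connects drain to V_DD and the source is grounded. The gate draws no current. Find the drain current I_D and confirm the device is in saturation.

I_D ≈ 7.8 mA

V_G = V_DD·R_2/(R_1+R_2) = 18×150/620 = 4.35 V. With the source grounded, V_GS = V_G = 4.35 V.
Assume saturation: I_D = (k_n/2)(V_GS − V_t)² = (2.6/2)×(4.35 − 1.9)² = 1.3×2.45² = 7.83 mA.
V_DS = V_DD − I_D·R_D = 18 − 7.83×1 = 10.2 V.
Saturation requires V_DS ≥ V_GS − V_t = 2.45 V; 10.2 ≥ 2.45 ✓.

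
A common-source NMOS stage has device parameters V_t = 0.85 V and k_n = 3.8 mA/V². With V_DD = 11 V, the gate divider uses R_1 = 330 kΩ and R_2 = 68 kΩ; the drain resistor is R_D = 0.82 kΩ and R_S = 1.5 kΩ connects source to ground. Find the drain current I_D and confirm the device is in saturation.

I_D ≈ 0.39 mA

V_G = V_DD·R_2/(R_1+R_2) = 11×68/398 = 1.88 V.
Assume saturation: I_D = (k_n/2)(V_GS − V_t)² with V_GS = V_G − I_D·R_S = 1.88 − 1.5·I_D.
Substituting gives 4.27·I_D² − 6.87·I_D + 2.01 = 0, with roots I_D = 0.386 or 1.22 mA.
The root I_D = 1.22 mA gives V_GS = 0.0485 V ≤ V_t, so take I_D = 0.386 mA.
Then V_GS = 1.3 V and V_DS = V_DD − I_D(R_D+R_S) = 11 − 0.386×2.32 = 10.1 V.
Saturation requires V_DS ≥ V_GS − V_t = 0.451 V; 10.1 ≥ 0.451 ✓.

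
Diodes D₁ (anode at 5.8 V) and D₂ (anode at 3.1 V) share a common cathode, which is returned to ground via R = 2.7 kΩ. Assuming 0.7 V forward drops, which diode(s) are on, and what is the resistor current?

Only D₁ conducts; I_R ≈ 1.9 mA

Assume both conduct. Then node N would need to be at both 5.8−0.7 = 5.1 V and 3.1−0.7 = 2.4 V, which is impossible.
Assume only D₁ conducts: V_N = 5.8 − 0.7 = 5.1 V, so I_R = 5.1/2.7 = 1.89 mA.
Check D₂: its anode-to-cathode voltage is 3.1 − 5.1 = -2 V < 0.7 V, so it is off. The assumption is consistent.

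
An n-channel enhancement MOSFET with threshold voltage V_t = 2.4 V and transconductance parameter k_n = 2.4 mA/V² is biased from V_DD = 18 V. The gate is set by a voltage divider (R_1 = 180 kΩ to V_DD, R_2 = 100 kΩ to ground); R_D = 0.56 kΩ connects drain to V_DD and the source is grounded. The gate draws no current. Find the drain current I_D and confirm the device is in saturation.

I_D ≈ 19 mA

V_G = V_DD·R_2/(R_1+R_2) = 18×100/280 = 6.43 V. With the source grounded, V_GS = V_G = 6.43 V.
Assume saturation: I_D = (k_n/2)(V_GS − V_t)² = (2.4/2)×(6.43 − 2.4)² = 1.2×4.03² = 19.5 mA.
V_DS = V_DD − I_D·R_D = 18 − 19.5×0.56 = 7.09 V.
Saturation requires V_DS ≥ V_GS − V_t = 4.03 V; 7.09 ≥ 4.03 ✓.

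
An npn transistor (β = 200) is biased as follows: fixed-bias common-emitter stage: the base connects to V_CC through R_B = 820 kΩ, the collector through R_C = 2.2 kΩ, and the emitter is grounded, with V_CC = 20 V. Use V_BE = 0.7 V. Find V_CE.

Base loop: V_CC = I_B·R_B + V_BE, so I_B = (20 − 0.7)/820 kΩ = 0.0235 mA.
In the active region I_C = β·I_B = 200 × 0.0235 = 4.71 mA.
Collector loop: V_CE = V_CC − I_C·R_C = 20 − 4.71×2.2 = 9.64 V.
Since V_CE = 9.64 V > V_CE(sat) ≈ 0.2 V, the transistor is in the active region as assumed.

V_CE ≈ 9.6 V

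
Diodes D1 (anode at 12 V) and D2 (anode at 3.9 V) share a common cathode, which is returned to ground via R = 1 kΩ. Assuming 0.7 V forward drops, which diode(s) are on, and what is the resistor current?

Only D1 conducts; I_R ≈ 11 mA

Assume both conduct. Then node N would need to be at both 12−0.7 = 11.3 V and 3.9−0.7 = 3.2 V, which is impossible.
Assume only D1 conducts: V_N = 12 − 0.7 = 11.3 V, so I_R = 11.3/1 = 11.3 mA.
Check D2: its anode-to-cathode voltage is 3.9 − 11.3 = -7.4 V < 0.7 V, so it is off. The assumption is consistent.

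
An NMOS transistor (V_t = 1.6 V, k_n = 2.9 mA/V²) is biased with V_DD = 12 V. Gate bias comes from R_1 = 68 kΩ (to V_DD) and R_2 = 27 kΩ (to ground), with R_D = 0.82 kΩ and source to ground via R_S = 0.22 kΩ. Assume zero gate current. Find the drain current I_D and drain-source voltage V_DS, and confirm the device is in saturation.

V_G = V_DD·R_2/(R_1+R_2) = 12×27/95 = 3.41 V.
Assume saturation: I_D = (k_n/2)(V_GS − V_t)² with V_GS = V_G − I_D·R_S = 3.41 − 0.22·I_D.
Substituting gives 0.0702·I_D² − 2.16·I_D + 4.75 = 0, with roots I_D = 2.39 or 28.3 mA.
The root I_D = 28.3 mA gives V_GS = -2.82 V ≤ V_t, so take I_D = 2.39 mA.
Then V_GS = 2.88 V and V_DS = V_DD − I_D(R_D+R_S) = 12 − 2.39×1.04 = 9.51 V.
Saturation requires V_DS ≥ V_GS − V_t = 1.28 V; 9.51 ≥ 1.28 ✓.

I_D ≈ 2.4 mA, V_DS ≈ 9.5 V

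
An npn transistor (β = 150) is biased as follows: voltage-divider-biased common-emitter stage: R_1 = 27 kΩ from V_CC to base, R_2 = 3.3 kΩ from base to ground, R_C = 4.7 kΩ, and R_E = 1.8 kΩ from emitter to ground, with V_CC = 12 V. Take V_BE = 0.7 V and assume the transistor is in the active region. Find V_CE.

Thevenize the base divider: V_Th = V_CC·R_2/(R_1+R_2) = 12×3.3/30.3 = 1.31 V, R_Th = R_1‖R_2 = 2.94 kΩ.
Base-emitter loop: V_Th = I_B·R_Th + V_BE + (β+1)I_B·R_E, so I_B = (1.31 − 0.7) / (2.94 + 151×1.8) = 0.00221 mA.
I_C = β·I_B = 150×0.00221 = 0.331 mA, and I_E = (β+1)I_B = 0.334 mA.
V_CE = V_CC − I_C·R_C − I_E·R_E = 12 − 0.331×4.7 − 0.334×1.8 = 9.84 V.
V_CE = 9.84 V > 0.2 V confirms active-region operation.

V_CE ≈ 9.8 V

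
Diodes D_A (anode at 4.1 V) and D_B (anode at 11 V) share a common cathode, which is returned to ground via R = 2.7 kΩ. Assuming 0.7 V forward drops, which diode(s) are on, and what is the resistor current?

Only D_B conducts; I_R ≈ 3.8 mA

Assume both conduct. Then node N would need to be at both 4.1−0.7 = 3.4 V and 11−0.7 = 10.3 V, which is impossible.
Assume only D_B conducts: V_N = 11 − 0.7 = 10.3 V, so I_R = 10.3/2.7 = 3.81 mA.
Check D_A: its anode-to-cathode voltage is 4.1 − 10.3 = -6.2 V < 0.7 V, so it is off. The assumption is consistent.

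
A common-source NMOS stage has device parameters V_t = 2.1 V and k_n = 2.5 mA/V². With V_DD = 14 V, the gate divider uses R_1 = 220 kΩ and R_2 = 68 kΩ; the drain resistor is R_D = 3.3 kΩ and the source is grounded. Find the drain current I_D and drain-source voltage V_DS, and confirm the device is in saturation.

V_G = V_DD·R_2/(R_1+R_2) = 14×68/288 = 3.31 V. With the source grounded, V_GS = V_G = 3.31 V.
Assume saturation: I_D = (k_n/2)(V_GS − V_t)² = (2.5/2)×(3.31 − 2.1)² = 1.25×1.21² = 1.82 mA.
V_DS = V_DD − I_D·R_D = 14 − 1.82×3.3 = 8 V.
Saturation requires V_DS ≥ V_GS − V_t = 1.21 V; 8 ≥ 1.21 ✓.

I_D ≈ 1.8 mA, V_DS ≈ 8 V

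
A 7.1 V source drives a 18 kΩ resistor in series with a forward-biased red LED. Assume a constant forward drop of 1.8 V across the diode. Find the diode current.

KVL around the loop: 7.1 = V_D + I·R = 1.8 + I × 18 kΩ.
So I = (7.1 − 1.8) / 18 kΩ = 5.3 / 18 = 0.294 mA.

I ≈ 0.29 mA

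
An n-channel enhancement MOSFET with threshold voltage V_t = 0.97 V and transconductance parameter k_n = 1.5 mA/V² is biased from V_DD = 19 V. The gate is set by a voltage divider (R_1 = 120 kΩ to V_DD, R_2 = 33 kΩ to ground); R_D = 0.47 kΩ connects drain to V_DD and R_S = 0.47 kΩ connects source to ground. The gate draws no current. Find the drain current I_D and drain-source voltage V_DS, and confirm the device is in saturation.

V_G = V_DD·R_2/(R_1+R_2) = 19×33/153 = 4.1 V.
Assume saturation: I_D = (k_n/2)(V_GS − V_t)² with V_GS = V_G − I_D·R_S = 4.1 − 0.47·I_D.
Substituting gives 0.166·I_D² − 3.21·I_D + 7.34 = 0, with roots I_D = 2.65 or 16.7 mA.
The root I_D = 16.7 mA gives V_GS = -3.75 V ≤ V_t, so take I_D = 2.65 mA.
Then V_GS = 2.85 V and V_DS = V_DD − I_D(R_D+R_S) = 19 − 2.65×0.94 = 16.5 V.
Saturation requires V_DS ≥ V_GS − V_t = 1.88 V; 16.5 ≥ 1.88 ✓.

I_D ≈ 2.7 mA, V_DS ≈ 17 V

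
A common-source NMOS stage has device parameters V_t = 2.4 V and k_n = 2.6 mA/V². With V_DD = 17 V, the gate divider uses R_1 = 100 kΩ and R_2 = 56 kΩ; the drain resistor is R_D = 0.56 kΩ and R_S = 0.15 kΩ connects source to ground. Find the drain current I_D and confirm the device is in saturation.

V_G = V_DD·R_2/(R_1+R_2) = 17×56/156 = 6.1 V.
Assume saturation: I_D = (k_n/2)(V_GS − V_t)² with V_GS = V_G − I_D·R_S = 6.1 − 0.15·I_D.
Substituting gives 0.0292·I_D² − 2.44·I_D + 17.8 = 0, with roots I_D = 8.07 or 75.5 mA.
The root I_D = 75.5 mA gives V_GS = -5.22 V ≤ V_t, so take I_D = 8.07 mA.
Then V_GS = 4.89 V and V_DS = V_DD − I_D(R_D+R_S) = 17 − 8.07×0.71 = 11.3 V.
Saturation requires V_DS ≥ V_GS − V_t = 2.49 V; 11.3 ≥ 2.49 ✓.

I_D ≈ 8.1 mA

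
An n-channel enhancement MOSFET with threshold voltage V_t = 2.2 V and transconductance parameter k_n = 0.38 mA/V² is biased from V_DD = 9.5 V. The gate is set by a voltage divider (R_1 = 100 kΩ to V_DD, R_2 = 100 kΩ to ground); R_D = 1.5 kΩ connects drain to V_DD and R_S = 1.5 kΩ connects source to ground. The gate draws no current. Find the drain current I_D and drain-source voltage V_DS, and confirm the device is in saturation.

I_D ≈ 0.56 mA, V_DS ≈ 7.8 V

V_G = V_DD·R_2/(R_1+R_2) = 9.5×100/200 = 4.75 V.
Assume saturation: I_D = (k_n/2)(V_GS − V_t)² with V_GS = V_G − I_D·R_S = 4.75 − 1.5·I_D.
Substituting gives 0.428·I_D² − 2.45·I_D + 1.24 = 0, with roots I_D = 0.558 or 5.18 mA.
The root I_D = 5.18 mA gives V_GS = -3.02 V ≤ V_t, so take I_D = 0.558 mA.
Then V_GS = 3.91 V and V_DS = V_DD − I_D(R_D+R_S) = 9.5 − 0.558×3 = 7.83 V.
Saturation requires V_DS ≥ V_GS − V_t = 1.71 V; 7.83 ≥ 1.71 ✓.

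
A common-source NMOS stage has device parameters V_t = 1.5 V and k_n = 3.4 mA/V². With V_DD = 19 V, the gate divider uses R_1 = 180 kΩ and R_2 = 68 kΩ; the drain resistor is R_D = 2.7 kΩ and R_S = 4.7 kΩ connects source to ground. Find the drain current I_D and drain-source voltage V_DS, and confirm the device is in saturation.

V_G = V_DD·R_2/(R_1+R_2) = 19×68/248 = 5.21 V.
Assume saturation: I_D = (k_n/2)(V_GS − V_t)² with V_GS = V_G − I_D·R_S = 5.21 − 4.7·I_D.
Substituting gives 37.6·I_D² − 60.3·I_D + 23.4 = 0, with roots I_D = 0.657 or 0.948 mA.
The root I_D = 0.948 mA gives V_GS = 0.753 V ≤ V_t, so take I_D = 0.657 mA.
Then V_GS = 2.12 V and V_DS = V_DD − I_D(R_D+R_S) = 19 − 0.657×7.4 = 14.1 V.
Saturation requires V_DS ≥ V_GS − V_t = 0.622 V; 14.1 ≥ 0.622 ✓.

I_D ≈ 0.66 mA, V_DS ≈ 14 V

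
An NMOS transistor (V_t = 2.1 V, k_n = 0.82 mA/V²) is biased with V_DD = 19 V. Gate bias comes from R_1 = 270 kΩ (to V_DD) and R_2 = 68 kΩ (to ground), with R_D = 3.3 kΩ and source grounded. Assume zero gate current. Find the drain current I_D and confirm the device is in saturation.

V_G = V_DD·R_2/(R_1+R_2) = 19×68/338 = 3.82 V. With the source grounded, V_GS = V_G = 3.82 V.
Assume saturation: I_D = (k_n/2)(V_GS − V_t)² = (0.82/2)×(3.82 − 2.1)² = 0.41×1.72² = 1.22 mA.
V_DS = V_DD − I_D·R_D = 19 − 1.22×3.3 = 15 V.
Saturation requires V_DS ≥ V_GS − V_t = 1.72 V; 15 ≥ 1.72 ✓.

I_D ≈ 1.2 mA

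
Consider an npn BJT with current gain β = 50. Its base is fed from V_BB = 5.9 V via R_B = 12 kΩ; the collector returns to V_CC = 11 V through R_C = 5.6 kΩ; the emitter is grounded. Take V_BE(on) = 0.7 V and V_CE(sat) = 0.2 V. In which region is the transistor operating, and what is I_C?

Assume active: I_B = (5.9 − 0.7)/12 = 0.433 mA, giving I_C = β·I_B = 21.7 mA.
But then V_CE = 11 − 21.7×5.6 = -110 V < V_CE(sat) = 0.2 V — impossible in the active region.
So the transistor is saturated. With V_CE = 0.2 V, I_C = (V_CC − 0.2)/R_C = 10.8/5.6 = 1.93 mA.
Check: β·I_B = 21.7 mA > I_C = 1.93 mA, confirming saturation.

saturation; I_C ≈ 1.9 mA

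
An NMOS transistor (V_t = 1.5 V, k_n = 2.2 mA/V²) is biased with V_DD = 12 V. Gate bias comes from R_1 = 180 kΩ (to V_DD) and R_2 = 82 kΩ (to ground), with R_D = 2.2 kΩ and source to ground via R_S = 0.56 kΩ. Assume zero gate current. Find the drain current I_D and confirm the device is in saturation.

I_D ≈ 1.8 mA

V_G = V_DD·R_2/(R_1+R_2) = 12×82/262 = 3.76 V.
Assume saturation: I_D = (k_n/2)(V_GS − V_t)² with V_GS = V_G − I_D·R_S = 3.76 − 0.56·I_D.
Substituting gives 0.345·I_D² − 3.78·I_D + 5.6 = 0, with roots I_D = 1.77 or 9.19 mA.
The root I_D = 9.19 mA gives V_GS = -1.39 V ≤ V_t, so take I_D = 1.77 mA.
Then V_GS = 2.77 V and V_DS = V_DD − I_D(R_D+R_S) = 12 − 1.77×2.76 = 7.13 V.
Saturation requires V_DS ≥ V_GS − V_t = 1.27 V; 7.13 ≥ 1.27 ✓.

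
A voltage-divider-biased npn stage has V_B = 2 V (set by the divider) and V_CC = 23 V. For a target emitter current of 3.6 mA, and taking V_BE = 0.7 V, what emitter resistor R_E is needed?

V_E = V_B − V_BE = 2 − 0.7 = 1.3 V.
R_E = V_E / I_E = 1.3 / 3.6 = 0.361 kΩ.

R_E ≈ 0.36 kΩ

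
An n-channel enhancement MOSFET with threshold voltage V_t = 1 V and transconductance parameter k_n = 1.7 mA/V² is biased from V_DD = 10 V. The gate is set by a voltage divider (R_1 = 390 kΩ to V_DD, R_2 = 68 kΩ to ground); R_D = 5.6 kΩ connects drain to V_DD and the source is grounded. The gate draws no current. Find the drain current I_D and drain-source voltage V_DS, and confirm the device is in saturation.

V_G = V_DD·R_2/(R_1+R_2) = 10×68/458 = 1.48 V. With the source grounded, V_GS = V_G = 1.48 V.
Assume saturation: I_D = (k_n/2)(V_GS − V_t)² = (1.7/2)×(1.48 − 1)² = 0.85×0.485² = 0.2 mA.
V_DS = V_DD − I_D·R_D = 10 − 0.2×5.6 = 8.88 V.
Saturation requires V_DS ≥ V_GS − V_t = 0.485 V; 8.88 ≥ 0.485 ✓.

I_D ≈ 0.2 mA, V_DS ≈ 8.9 V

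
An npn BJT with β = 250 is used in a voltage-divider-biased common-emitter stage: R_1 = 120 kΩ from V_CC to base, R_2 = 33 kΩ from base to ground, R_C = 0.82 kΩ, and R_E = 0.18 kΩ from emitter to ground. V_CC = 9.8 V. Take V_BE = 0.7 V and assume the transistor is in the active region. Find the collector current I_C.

Thevenize the base divider: V_Th = V_CC·R_2/(R_1+R_2) = 9.8×33/153 = 2.11 V, R_Th = R_1‖R_2 = 25.9 kΩ.
Base-emitter loop: V_Th = I_B·R_Th + V_BE + (β+1)I_B·R_E, so I_B = (2.11 − 0.7) / (25.9 + 251×0.18) = 0.0199 mA.
I_C = β·I_B = 250×0.0199 = 4.97 mA, and I_E = (β+1)I_B = 4.99 mA.
V_CE = V_CC − I_C·R_C − I_E·R_E = 9.8 − 4.97×0.82 − 4.99×0.18 = 4.82 V.
V_CE = 4.82 V > 0.2 V confirms active-region operation.

I_C ≈ 5 mA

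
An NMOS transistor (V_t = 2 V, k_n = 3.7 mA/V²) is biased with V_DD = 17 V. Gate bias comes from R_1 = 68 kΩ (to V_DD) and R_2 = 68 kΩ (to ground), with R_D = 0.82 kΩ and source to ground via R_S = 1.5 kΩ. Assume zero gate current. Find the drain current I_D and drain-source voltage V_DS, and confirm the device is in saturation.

I_D ≈ 3.4 mA, V_DS ≈ 9.1 V

V_G = V_DD·R_2/(R_1+R_2) = 17×68/136 = 8.5 V.
Assume saturation: I_D = (k_n/2)(V_GS − V_t)² with V_GS = V_G − I_D·R_S = 8.5 − 1.5·I_D.
Substituting gives 4.16·I_D² − 37.1·I_D + 78.2 = 0, with roots I_D = 3.43 or 5.48 mA.
The root I_D = 5.48 mA gives V_GS = 0.279 V ≤ V_t, so take I_D = 3.43 mA.
Then V_GS = 3.36 V and V_DS = V_DD − I_D(R_D+R_S) = 17 − 3.43×2.32 = 9.05 V.
Saturation requires V_DS ≥ V_GS − V_t = 1.36 V; 9.05 ≥ 1.36 ✓.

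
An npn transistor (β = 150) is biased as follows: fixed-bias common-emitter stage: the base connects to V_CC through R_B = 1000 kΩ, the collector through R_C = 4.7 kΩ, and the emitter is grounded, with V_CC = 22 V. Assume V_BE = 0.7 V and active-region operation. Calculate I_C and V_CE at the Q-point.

I_C ≈ 3.2 mA, V_CE ≈ 7 V

Base loop: V_CC = I_B·R_B + V_BE, so I_B = (22 − 0.7)/1000 kΩ = 0.0213 mA.
In the active region I_C = β·I_B = 150 × 0.0213 = 3.19 mA.
Collector loop: V_CE = V_CC − I_C·R_C = 22 − 3.19×4.7 = 6.98 V.
Since V_CE = 6.98 V > V_CE(sat) ≈ 0.2 V, the transistor is in the active region as assumed.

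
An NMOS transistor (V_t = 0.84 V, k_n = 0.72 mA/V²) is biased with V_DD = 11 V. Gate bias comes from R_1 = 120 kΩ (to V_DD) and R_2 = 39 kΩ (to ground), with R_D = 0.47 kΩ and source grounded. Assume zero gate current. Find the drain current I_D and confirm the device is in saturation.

I_D ≈ 1.2 mA

V_G = V_DD·R_2/(R_1+R_2) = 11×39/159 = 2.7 V. With the source grounded, V_GS = V_G = 2.7 V.
Assume saturation: I_D = (k_n/2)(V_GS − V_t)² = (0.72/2)×(2.7 − 0.84)² = 0.36×1.86² = 1.24 mA.
V_DS = V_DD − I_D·R_D = 11 − 1.24×0.47 = 10.4 V.
Saturation requires V_DS ≥ V_GS − V_t = 1.86 V; 10.4 ≥ 1.86 ✓.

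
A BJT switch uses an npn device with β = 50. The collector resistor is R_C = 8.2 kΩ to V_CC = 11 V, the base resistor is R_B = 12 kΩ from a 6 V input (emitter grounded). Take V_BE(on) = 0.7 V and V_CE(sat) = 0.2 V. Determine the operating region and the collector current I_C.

Assume active: I_B = (6 − 0.7)/12 = 0.442 mA, giving I_C = β·I_B = 22.1 mA.
But then V_CE = 11 − 22.1×8.2 = -170 V < V_CE(sat) = 0.2 V — impossible in the active region.
So the transistor is saturated. With V_CE = 0.2 V, I_C = (V_CC − 0.2)/R_C = 10.8/8.2 = 1.32 mA.
Check: β·I_B = 22.1 mA > I_C = 1.32 mA, confirming saturation.

saturation; I_C ≈ 1.3 mA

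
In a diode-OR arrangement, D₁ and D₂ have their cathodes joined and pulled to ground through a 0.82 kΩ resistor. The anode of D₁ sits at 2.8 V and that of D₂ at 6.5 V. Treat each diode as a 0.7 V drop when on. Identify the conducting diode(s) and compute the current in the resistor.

Only D₂ conducts; I_R ≈ 7.1 mA

Assume both conduct. Then node N would need to be at both 2.8−0.7 = 2.1 V and 6.5−0.7 = 5.8 V, which is impossible.
Assume only D₂ conducts: V_N = 6.5 − 0.7 = 5.8 V, so I_R = 5.8/0.82 = 7.07 mA.
Check D₁: its anode-to-cathode voltage is 2.8 − 5.8 = -3 V < 0.7 V, so it is off. The assumption is consistent.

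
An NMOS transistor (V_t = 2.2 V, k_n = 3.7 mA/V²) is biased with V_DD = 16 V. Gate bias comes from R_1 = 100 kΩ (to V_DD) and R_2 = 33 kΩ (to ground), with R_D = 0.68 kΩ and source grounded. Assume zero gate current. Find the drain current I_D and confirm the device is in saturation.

V_G = V_DD·R_2/(R_1+R_2) = 16×33/133 = 3.97 V. With the source grounded, V_GS = V_G = 3.97 V.
Assume saturation: I_D = (k_n/2)(V_GS − V_t)² = (3.7/2)×(3.97 − 2.2)² = 1.85×1.77² = 5.8 mA.
V_DS = V_DD − I_D·R_D = 16 − 5.8×0.68 = 12.1 V.
Saturation requires V_DS ≥ V_GS − V_t = 1.77 V; 12.1 ≥ 1.77 ✓.

I_D ≈ 5.8 mA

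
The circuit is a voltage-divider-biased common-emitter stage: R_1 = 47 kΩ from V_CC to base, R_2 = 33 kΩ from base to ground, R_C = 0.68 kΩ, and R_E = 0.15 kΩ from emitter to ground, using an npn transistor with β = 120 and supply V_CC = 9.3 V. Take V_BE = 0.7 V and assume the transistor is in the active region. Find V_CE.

V_CE ≈ 0.97 V

Thevenize the base divider: V_Th = V_CC·R_2/(R_1+R_2) = 9.3×33/80 = 3.84 V, R_Th = R_1‖R_2 = 19.4 kΩ.
Base-emitter loop: V_Th = I_B·R_Th + V_BE + (β+1)I_B·R_E, so I_B = (3.84 − 0.7) / (19.4 + 121×0.15) = 0.0835 mA.
I_C = β·I_B = 120×0.0835 = 10 mA, and I_E = (β+1)I_B = 10.1 mA.
V_CE = V_CC − I_C·R_C − I_E·R_E = 9.3 − 10×0.68 − 10.1×0.15 = 0.966 V.
V_CE = 0.966 V > 0.2 V confirms active-region operation.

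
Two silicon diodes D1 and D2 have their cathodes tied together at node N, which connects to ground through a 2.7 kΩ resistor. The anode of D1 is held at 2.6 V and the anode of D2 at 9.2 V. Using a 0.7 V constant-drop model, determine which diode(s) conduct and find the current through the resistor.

Assume both conduct. Then node N would need to be at both 2.6−0.7 = 1.9 V and 9.2−0.7 = 8.5 V, which is impossible.
Assume only D2 conducts: V_N = 9.2 − 0.7 = 8.5 V, so I_R = 8.5/2.7 = 3.15 mA.
Check D1: its anode-to-cathode voltage is 2.6 − 8.5 = -5.9 V < 0.7 V, so it is off. The assumption is consistent.

Only D2 conducts; I_R ≈ 3.1 mA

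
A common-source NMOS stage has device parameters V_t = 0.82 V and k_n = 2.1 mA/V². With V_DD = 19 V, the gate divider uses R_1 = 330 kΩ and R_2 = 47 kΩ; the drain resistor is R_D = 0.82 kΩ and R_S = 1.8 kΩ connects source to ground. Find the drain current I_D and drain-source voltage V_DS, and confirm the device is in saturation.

V_G = V_DD·R_2/(R_1+R_2) = 19×47/377 = 2.37 V.
Assume saturation: I_D = (k_n/2)(V_GS − V_t)² with V_GS = V_G − I_D·R_S = 2.37 − 1.8·I_D.
Substituting gives 3.4·I_D² − 6.85·I_D + 2.52 = 0, with roots I_D = 0.483 or 1.53 mA.
The root I_D = 1.53 mA gives V_GS = -0.388 V ≤ V_t, so take I_D = 0.483 mA.
Then V_GS = 1.5 V and V_DS = V_DD − I_D(R_D+R_S) = 19 − 0.483×2.62 = 17.7 V.
Saturation requires V_DS ≥ V_GS − V_t = 0.679 V; 17.7 ≥ 0.679 ✓.

I_D ≈ 0.48 mA, V_DS ≈ 18 V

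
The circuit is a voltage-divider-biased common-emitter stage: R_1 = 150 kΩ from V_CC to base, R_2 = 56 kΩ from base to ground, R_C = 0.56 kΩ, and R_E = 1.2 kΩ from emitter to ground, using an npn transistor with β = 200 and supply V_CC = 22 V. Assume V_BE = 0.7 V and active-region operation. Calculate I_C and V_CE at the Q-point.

I_C ≈ 3.7 mA, V_CE ≈ 15 V

Thevenize the base divider: V_Th = V_CC·R_2/(R_1+R_2) = 22×56/206 = 5.98 V, R_Th = R_1‖R_2 = 40.8 kΩ.
Base-emitter loop: V_Th = I_B·R_Th + V_BE + (β+1)I_B·R_E, so I_B = (5.98 − 0.7) / (40.8 + 201×1.2) = 0.0187 mA.
I_C = β·I_B = 200×0.0187 = 3.75 mA, and I_E = (β+1)I_B = 3.76 mA.
V_CE = V_CC − I_C·R_C − I_E·R_E = 22 − 3.75×0.56 − 3.76×1.2 = 15.4 V.
V_CE = 15.4 V > 0.2 V confirms active-region operation.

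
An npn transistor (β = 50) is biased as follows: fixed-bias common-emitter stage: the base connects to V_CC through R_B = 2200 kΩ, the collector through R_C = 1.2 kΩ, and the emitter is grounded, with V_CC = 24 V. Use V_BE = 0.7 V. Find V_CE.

V_CE ≈ 23 V

Base loop: V_CC = I_B·R_B + V_BE, so I_B = (24 − 0.7)/2200 kΩ = 0.0106 mA.
In the active region I_C = β·I_B = 50 × 0.0106 = 0.53 mA.
Collector loop: V_CE = V_CC − I_C·R_C = 24 − 0.53×1.2 = 23.4 V.
Since V_CE = 23.4 V > V_CE(sat) ≈ 0.2 V, the transistor is in the active region as assumed.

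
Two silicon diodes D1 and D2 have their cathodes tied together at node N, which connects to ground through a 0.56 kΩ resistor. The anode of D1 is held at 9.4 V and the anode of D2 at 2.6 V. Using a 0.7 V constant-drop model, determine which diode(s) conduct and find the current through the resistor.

Assume both conduct. Then node N would need to be at both 9.4−0.7 = 8.7 V and 2.6−0.7 = 1.9 V, which is impossible.
Assume only D1 conducts: V_N = 9.4 − 0.7 = 8.7 V, so I_R = 8.7/0.56 = 15.5 mA.
Check D2: its anode-to-cathode voltage is 2.6 − 8.7 = -6.1 V < 0.7 V, so it is off. The assumption is consistent.

Only D1 conducts; I_R ≈ 16 mA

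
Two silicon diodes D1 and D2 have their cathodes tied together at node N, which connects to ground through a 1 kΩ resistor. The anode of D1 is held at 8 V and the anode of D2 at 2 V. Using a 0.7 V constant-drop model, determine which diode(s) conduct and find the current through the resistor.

Assume both conduct. Then node N would need to be at both 8−0.7 = 7.3 V and 2−0.7 = 1.3 V, which is impossible.
Assume only D1 conducts: V_N = 8 − 0.7 = 7.3 V, so I_R = 7.3/1 = 7.3 mA.
Check D2: its anode-to-cathode voltage is 2 − 7.3 = -5.3 V < 0.7 V, so it is off. The assumption is consistent.

Only D1 conducts; I_R ≈ 7.3 mA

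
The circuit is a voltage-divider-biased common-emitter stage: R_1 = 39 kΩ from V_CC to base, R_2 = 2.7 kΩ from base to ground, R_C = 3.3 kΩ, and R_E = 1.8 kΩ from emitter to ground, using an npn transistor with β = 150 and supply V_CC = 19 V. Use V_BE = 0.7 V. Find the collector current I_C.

Thevenize the base divider: V_Th = V_CC·R_2/(R_1+R_2) = 19×2.7/41.7 = 1.23 V, R_Th = R_1‖R_2 = 2.53 kΩ.
Base-emitter loop: V_Th = I_B·R_Th + V_BE + (β+1)I_B·R_E, so I_B = (1.23 − 0.7) / (2.53 + 151×1.8) = 0.00193 mA.
I_C = β·I_B = 150×0.00193 = 0.29 mA, and I_E = (β+1)I_B = 0.292 mA.
V_CE = V_CC − I_C·R_C − I_E·R_E = 19 − 0.29×3.3 − 0.292×1.8 = 17.5 V.
V_CE = 17.5 V > 0.2 V confirms active-region operation.

I_C ≈ 0.29 mA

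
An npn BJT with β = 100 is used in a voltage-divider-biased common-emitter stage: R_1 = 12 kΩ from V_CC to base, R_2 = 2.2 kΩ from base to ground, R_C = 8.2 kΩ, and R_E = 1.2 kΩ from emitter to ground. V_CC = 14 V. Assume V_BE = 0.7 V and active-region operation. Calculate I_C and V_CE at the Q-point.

I_C ≈ 1.2 mA, V_CE ≈ 2.8 V

Thevenize the base divider: V_Th = V_CC·R_2/(R_1+R_2) = 14×2.2/14.2 = 2.17 V, R_Th = R_1‖R_2 = 1.86 kΩ.
Base-emitter loop: V_Th = I_B·R_Th + V_BE + (β+1)I_B·R_E, so I_B = (2.17 − 0.7) / (1.86 + 101×1.2) = 0.0119 mA.
I_C = β·I_B = 100×0.0119 = 1.19 mA, and I_E = (β+1)I_B = 1.21 mA.
V_CE = V_CC − I_C·R_C − I_E·R_E = 14 − 1.19×8.2 − 1.21×1.2 = 2.76 V.
V_CE = 2.76 V > 0.2 V confirms active-region operation.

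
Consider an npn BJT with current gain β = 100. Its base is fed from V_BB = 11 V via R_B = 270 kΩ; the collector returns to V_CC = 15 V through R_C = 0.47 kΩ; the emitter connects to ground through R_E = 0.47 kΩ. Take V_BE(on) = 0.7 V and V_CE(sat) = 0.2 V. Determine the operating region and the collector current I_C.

Assume active. Base-emitter loop: I_B = (V_BB − V_BE)/(R_B + (β+1)R_E) = (11 − 0.7)/(270 + 101×0.47) = 0.0324 mA.
I_C = β·I_B = 100×0.0324 = 3.24 mA.
V_CE = V_CC − I_C·R_C − I_E·R_E = 15 − 3.24×0.47 − 3.28×0.47 = 11.9 V > V_CE(sat), so the active-region assumption holds.

active; I_C ≈ 3.2 mA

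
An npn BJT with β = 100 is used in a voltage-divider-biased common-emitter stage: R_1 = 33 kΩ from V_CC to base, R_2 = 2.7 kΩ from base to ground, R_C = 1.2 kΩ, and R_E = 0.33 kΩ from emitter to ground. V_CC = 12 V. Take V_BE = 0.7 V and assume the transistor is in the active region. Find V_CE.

Thevenize the base divider: V_Th = V_CC·R_2/(R_1+R_2) = 12×2.7/35.7 = 0.908 V, R_Th = R_1‖R_2 = 2.5 kΩ.
Base-emitter loop: V_Th = I_B·R_Th + V_BE + (β+1)I_B·R_E, so I_B = (0.908 − 0.7) / (2.5 + 101×0.33) = 0.00579 mA.
I_C = β·I_B = 100×0.00579 = 0.579 mA, and I_E = (β+1)I_B = 0.585 mA.
V_CE = V_CC − I_C·R_C − I_E·R_E = 12 − 0.579×1.2 − 0.585×0.33 = 11.1 V.
V_CE = 11.1 V > 0.2 V confirms active-region operation.

V_CE ≈ 11 V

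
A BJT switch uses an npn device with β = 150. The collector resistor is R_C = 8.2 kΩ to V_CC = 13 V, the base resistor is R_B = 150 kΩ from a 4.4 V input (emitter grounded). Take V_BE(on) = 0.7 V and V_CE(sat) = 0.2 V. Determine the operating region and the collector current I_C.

Assume active: I_B = (4.4 − 0.7)/150 = 0.0247 mA, giving I_C = β·I_B = 3.7 mA.
But then V_CE = 13 − 3.7×8.2 = -17.3 V < V_CE(sat) = 0.2 V — impossible in the active region.
So the transistor is saturated. With V_CE = 0.2 V, I_C = (V_CC − 0.2)/R_C = 12.8/8.2 = 1.56 mA.
Check: β·I_B = 3.7 mA > I_C = 1.56 mA, confirming saturation.

saturation; I_C ≈ 1.6 mA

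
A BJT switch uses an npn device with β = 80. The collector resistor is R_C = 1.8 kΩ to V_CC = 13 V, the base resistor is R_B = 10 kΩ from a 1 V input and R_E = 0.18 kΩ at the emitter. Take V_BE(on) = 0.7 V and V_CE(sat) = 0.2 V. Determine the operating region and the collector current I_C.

active; I_C ≈ 0.98 mA

Assume active. Base-emitter loop: I_B = (V_BB − V_BE)/(R_B + (β+1)R_E) = (1 − 0.7)/(10 + 81×0.18) = 0.0122 mA.
I_C = β·I_B = 80×0.0122 = 0.976 mA.
V_CE = V_CC − I_C·R_C − I_E·R_E = 13 − 0.976×1.8 − 0.989×0.18 = 11.1 V > V_CE(sat), so the active-region assumption holds.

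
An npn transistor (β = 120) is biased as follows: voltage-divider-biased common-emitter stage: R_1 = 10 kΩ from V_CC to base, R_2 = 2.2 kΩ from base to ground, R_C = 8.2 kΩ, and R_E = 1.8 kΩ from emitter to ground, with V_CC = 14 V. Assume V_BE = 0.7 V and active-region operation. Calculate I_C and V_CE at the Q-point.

Thevenize the base divider: V_Th = V_CC·R_2/(R_1+R_2) = 14×2.2/12.2 = 2.52 V, R_Th = R_1‖R_2 = 1.8 kΩ.
Base-emitter loop: V_Th = I_B·R_Th + V_BE + (β+1)I_B·R_E, so I_B = (2.52 − 0.7) / (1.8 + 121×1.8) = 0.00831 mA.
I_C = β·I_B = 120×0.00831 = 0.997 mA, and I_E = (β+1)I_B = 1.01 mA.
V_CE = V_CC − I_C·R_C − I_E·R_E = 14 − 0.997×8.2 − 1.01×1.8 = 4.01 V.
V_CE = 4.01 V > 0.2 V confirms active-region operation.

I_C ≈ 1 mA, V_CE ≈ 4 V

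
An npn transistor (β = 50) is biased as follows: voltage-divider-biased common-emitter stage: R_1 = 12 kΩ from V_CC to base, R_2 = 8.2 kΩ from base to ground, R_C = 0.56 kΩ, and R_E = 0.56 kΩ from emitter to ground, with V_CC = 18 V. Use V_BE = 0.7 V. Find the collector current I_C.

Thevenize the base divider: V_Th = V_CC·R_2/(R_1+R_2) = 18×8.2/20.2 = 7.31 V, R_Th = R_1‖R_2 = 4.87 kΩ.
Base-emitter loop: V_Th = I_B·R_Th + V_BE + (β+1)I_B·R_E, so I_B = (7.31 − 0.7) / (4.87 + 51×0.56) = 0.198 mA.
I_C = β·I_B = 50×0.198 = 9.88 mA, and I_E = (β+1)I_B = 10.1 mA.
V_CE = V_CC − I_C·R_C − I_E·R_E = 18 − 9.88×0.56 − 10.1×0.56 = 6.82 V.
V_CE = 6.82 V > 0.2 V confirms active-region operation.

I_C ≈ 9.9 mA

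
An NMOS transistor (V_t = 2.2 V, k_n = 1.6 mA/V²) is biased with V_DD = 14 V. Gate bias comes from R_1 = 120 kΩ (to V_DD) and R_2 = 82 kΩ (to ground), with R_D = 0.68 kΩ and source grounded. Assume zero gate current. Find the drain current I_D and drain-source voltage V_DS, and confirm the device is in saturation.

V_G = V_DD·R_2/(R_1+R_2) = 14×82/202 = 5.68 V. With the source grounded, V_GS = V_G = 5.68 V.
Assume saturation: I_D = (k_n/2)(V_GS − V_t)² = (1.6/2)×(5.68 − 2.2)² = 0.8×3.48² = 9.71 mA.
V_DS = V_DD − I_D·R_D = 14 − 9.71×0.68 = 7.4 V.
Saturation requires V_DS ≥ V_GS − V_t = 3.48 V; 7.4 ≥ 3.48 ✓.

I_D ≈ 9.7 mA, V_DS ≈ 7.4 V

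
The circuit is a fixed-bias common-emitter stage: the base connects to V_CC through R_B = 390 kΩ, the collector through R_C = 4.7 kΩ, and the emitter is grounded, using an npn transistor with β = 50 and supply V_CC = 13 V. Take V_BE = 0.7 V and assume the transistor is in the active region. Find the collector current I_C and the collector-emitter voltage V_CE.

Base loop: V_CC = I_B·R_B + V_BE, so I_B = (13 − 0.7)/390 kΩ = 0.0315 mA.
In the active region I_C = β·I_B = 50 × 0.0315 = 1.58 mA.
Collector loop: V_CE = V_CC − I_C·R_C = 13 − 1.58×4.7 = 5.59 V.
Since V_CE = 5.59 V > V_CE(sat) ≈ 0.2 V, the transistor is in the active region as assumed.

I_C ≈ 1.6 mA, V_CE ≈ 5.6 V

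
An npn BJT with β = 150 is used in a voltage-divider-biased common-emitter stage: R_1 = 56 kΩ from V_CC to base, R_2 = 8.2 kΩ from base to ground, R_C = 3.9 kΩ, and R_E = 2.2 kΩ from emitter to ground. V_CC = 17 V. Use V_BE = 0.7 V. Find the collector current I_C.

I_C ≈ 0.65 mA

Thevenize the base divider: V_Th = V_CC·R_2/(R_1+R_2) = 17×8.2/64.2 = 2.17 V, R_Th = R_1‖R_2 = 7.15 kΩ.
Base-emitter loop: V_Th = I_B·R_Th + V_BE + (β+1)I_B·R_E, so I_B = (2.17 − 0.7) / (7.15 + 151×2.2) = 0.00434 mA.
I_C = β·I_B = 150×0.00434 = 0.65 mA, and I_E = (β+1)I_B = 0.655 mA.
V_CE = V_CC − I_C·R_C − I_E·R_E = 17 − 0.65×3.9 − 0.655×2.2 = 13 V.
V_CE = 13 V > 0.2 V confirms active-region operation.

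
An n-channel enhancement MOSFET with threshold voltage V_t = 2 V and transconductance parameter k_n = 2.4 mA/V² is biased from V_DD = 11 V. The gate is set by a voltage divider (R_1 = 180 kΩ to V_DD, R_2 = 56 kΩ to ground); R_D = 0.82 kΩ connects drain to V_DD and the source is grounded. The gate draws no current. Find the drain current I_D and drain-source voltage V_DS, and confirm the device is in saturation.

V_G = V_DD·R_2/(R_1+R_2) = 11×56/236 = 2.61 V. With the source grounded, V_GS = V_G = 2.61 V.
Assume saturation: I_D = (k_n/2)(V_GS − V_t)² = (2.4/2)×(2.61 − 2)² = 1.2×0.61² = 0.447 mA.
V_DS = V_DD − I_D·R_D = 11 − 0.447×0.82 = 10.6 V.
Saturation requires V_DS ≥ V_GS − V_t = 0.61 V; 10.6 ≥ 0.61 ✓.

I_D ≈ 0.45 mA, V_DS ≈ 11 V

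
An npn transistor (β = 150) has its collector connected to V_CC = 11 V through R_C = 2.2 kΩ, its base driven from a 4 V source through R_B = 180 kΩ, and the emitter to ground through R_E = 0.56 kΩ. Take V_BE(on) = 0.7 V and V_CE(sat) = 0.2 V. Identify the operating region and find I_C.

Assume active. Base-emitter loop: I_B = (V_BB − V_BE)/(R_B + (β+1)R_E) = (4 − 0.7)/(180 + 151×0.56) = 0.0125 mA.
I_C = β·I_B = 150×0.0125 = 1.87 mA.
V_CE = V_CC − I_C·R_C − I_E·R_E = 11 − 1.87×2.2 − 1.88×0.56 = 5.83 V > V_CE(sat), so the active-region assumption holds.

active; I_C ≈ 1.9 mA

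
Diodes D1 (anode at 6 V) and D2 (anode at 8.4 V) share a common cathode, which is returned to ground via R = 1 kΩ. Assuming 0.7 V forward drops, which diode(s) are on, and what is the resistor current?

Assume both conduct. Then node N would need to be at both 6−0.7 = 5.3 V and 8.4−0.7 = 7.7 V, which is impossible.
Assume only D2 conducts: V_N = 8.4 − 0.7 = 7.7 V, so I_R = 7.7/1 = 7.7 mA.
Check D1: its anode-to-cathode voltage is 6 − 7.7 = -1.7 V < 0.7 V, so it is off. The assumption is consistent.

Only D2 conducts; I_R ≈ 7.7 mA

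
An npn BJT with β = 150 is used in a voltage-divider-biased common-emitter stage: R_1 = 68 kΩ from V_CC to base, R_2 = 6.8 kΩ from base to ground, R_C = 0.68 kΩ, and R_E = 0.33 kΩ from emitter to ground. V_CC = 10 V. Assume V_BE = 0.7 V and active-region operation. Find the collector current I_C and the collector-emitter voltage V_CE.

I_C ≈ 0.56 mA, V_CE ≈ 9.4 V

Thevenize the base divider: V_Th = V_CC·R_2/(R_1+R_2) = 10×6.8/74.8 = 0.909 V, R_Th = R_1‖R_2 = 6.18 kΩ.
Base-emitter loop: V_Th = I_B·R_Th + V_BE + (β+1)I_B·R_E, so I_B = (0.909 − 0.7) / (6.18 + 151×0.33) = 0.00373 mA.
I_C = β·I_B = 150×0.00373 = 0.56 mA, and I_E = (β+1)I_B = 0.564 mA.
V_CE = V_CC − I_C·R_C − I_E·R_E = 10 − 0.56×0.68 − 0.564×0.33 = 9.43 V.
V_CE = 9.43 V > 0.2 V confirms active-region operation.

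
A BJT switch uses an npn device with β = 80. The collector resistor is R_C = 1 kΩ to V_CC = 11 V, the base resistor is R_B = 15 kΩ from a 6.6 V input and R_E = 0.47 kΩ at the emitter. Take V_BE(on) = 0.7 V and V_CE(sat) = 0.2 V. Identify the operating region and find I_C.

saturation; I_C ≈ 7.3 mA

Assume active: I_B = (6.6 − 0.7)/(15 + 81×0.47) = 0.111 mA, I_C = β·I_B = 8.89 mA.
Then V_CE = 11 − 8.89×1 − 9.01×0.47 = -2.13 V < 0.2 V — the active assumption fails.
Re-solve with V_CE = 0.2 V. KCL at the emitter: V_E/R_E = (V_BB−0.7−V_E)/R_B + (V_CC−0.2−V_E)/R_C, giving V_E = 3.5 V.
I_C = (V_CC − 0.2 − V_E)/R_C = (10.8 − 3.5)/1 = 7.3 mA.
Check: I_B = (5.9 − 3.5)/15 = 0.16 mA, and β·I_B = 12.8 mA > I_C, confirming saturation.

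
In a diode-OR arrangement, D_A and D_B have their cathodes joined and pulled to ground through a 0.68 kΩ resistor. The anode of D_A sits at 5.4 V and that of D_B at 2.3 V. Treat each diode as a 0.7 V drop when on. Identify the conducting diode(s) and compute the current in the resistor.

Assume both conduct. Then node N would need to be at both 5.4−0.7 = 4.7 V and 2.3−0.7 = 1.6 V, which is impossible.
Assume only D_A conducts: V_N = 5.4 − 0.7 = 4.7 V, so I_R = 4.7/0.68 = 6.91 mA.
Check D_B: its anode-to-cathode voltage is 2.3 − 4.7 = -2.4 V < 0.7 V, so it is off. The assumption is consistent.

Only D_A conducts; I_R ≈ 6.9 mA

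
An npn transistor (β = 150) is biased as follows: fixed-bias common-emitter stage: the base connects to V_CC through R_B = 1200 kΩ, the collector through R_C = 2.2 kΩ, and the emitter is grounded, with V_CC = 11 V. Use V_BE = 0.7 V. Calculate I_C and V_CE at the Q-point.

Base loop: V_CC = I_B·R_B + V_BE, so I_B = (11 − 0.7)/1200 kΩ = 0.00858 mA.
In the active region I_C = β·I_B = 150 × 0.00858 = 1.29 mA.
Collector loop: V_CE = V_CC − I_C·R_C = 11 − 1.29×2.2 = 8.17 V.
Since V_CE = 8.17 V > V_CE(sat) ≈ 0.2 V, the transistor is in the active region as assumed.

I_C ≈ 1.3 mA, V_CE ≈ 8.2 V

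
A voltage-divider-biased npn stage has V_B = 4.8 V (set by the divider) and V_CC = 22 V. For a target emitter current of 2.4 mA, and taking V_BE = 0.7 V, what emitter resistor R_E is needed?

V_E = V_B − V_BE = 4.8 − 0.7 = 4.1 V.
R_E = V_E / I_E = 4.1 / 2.4 = 1.71 kΩ.

R_E ≈ 1.7 kΩ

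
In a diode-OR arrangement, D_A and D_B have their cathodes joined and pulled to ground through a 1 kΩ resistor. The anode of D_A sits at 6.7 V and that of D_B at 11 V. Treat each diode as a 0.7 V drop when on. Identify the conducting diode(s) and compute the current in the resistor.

Only D_B conducts; I_R ≈ 10 mA

Assume both conduct. Then node N would need to be at both 6.7−0.7 = 6 V and 11−0.7 = 10.3 V, which is impossible.
Assume only D_B conducts: V_N = 11 − 0.7 = 10.3 V, so I_R = 10.3/1 = 10.3 mA.
Check D_A: its anode-to-cathode voltage is 6.7 − 10.3 = -3.6 V < 0.7 V, so it is off. The assumption is consistent.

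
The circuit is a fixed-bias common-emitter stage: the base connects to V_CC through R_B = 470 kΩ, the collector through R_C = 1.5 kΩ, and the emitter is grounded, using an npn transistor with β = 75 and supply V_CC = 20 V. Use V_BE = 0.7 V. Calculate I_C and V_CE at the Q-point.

Base loop: V_CC = I_B·R_B + V_BE, so I_B = (20 − 0.7)/470 kΩ = 0.0411 mA.
In the active region I_C = β·I_B = 75 × 0.0411 = 3.08 mA.
Collector loop: V_CE = V_CC − I_C·R_C = 20 − 3.08×1.5 = 15.4 V.
Since V_CE = 15.4 V > V_CE(sat) ≈ 0.2 V, the transistor is in the active region as assumed.

I_C ≈ 3.1 mA, V_CE ≈ 15 V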